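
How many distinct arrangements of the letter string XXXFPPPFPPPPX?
13! / (4! × 2! × 7!) = 25740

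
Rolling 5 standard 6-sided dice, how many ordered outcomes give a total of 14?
Coefficient of x^14 in (x + x² + ... + x^6)^5. By inclusion-exclusion on dice exceeding 6: Σ_j (-1)^j C(5,j)·C(14-1-6j, 4) = C(5,0)·C(13,4) - C(5,1)·C(7,4) = 1·715 - 5·35 = 540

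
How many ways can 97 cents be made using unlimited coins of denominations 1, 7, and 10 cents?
Coefficient of x^97 in 1/(1-x^1) · 1/(1-x^7) · 1/(1-x^10). Case on j = number of 10-cent coins (j = 0..9); remainder r = 97 - 10j is made from {1,7} in ⌊r/7⌋+1 ways. r = 97, 87, 77, 67, 57, 47, 37, 27, 17, 7 → 14 + 13 + 12 + 10 + 9 + 7 + 6 + 4 + 3 + 2 = 80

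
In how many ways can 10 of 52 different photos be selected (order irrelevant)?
C(52,10) = 52!/(10!×42!) = 15820024220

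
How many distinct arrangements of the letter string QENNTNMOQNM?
11! / (2! × 1! × 1! × 4! × 2! × 1!) = 415800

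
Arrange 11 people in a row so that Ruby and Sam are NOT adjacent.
Total - adjacent = 11! - (11-1)!×2 = 39916800 - 7257600 = 32659200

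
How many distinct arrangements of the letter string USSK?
4! / (1! × 2! × 1!) = 12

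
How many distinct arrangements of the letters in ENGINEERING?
11! / (3! × 3! × 2! × 2! × 1!) = 277200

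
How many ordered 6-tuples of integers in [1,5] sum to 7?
Coefficient of x^7 in (x + x² + ... + x^5)^6. By inclusion-exclusion on dice exceeding 5: Σ_j (-1)^j C(6,j)·C(7-1-5j, 5) = C(6,0)·C(6,5) = 1·6 = 6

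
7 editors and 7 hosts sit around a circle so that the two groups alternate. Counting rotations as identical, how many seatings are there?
Fix one of the editors: (7-1)! ways for the remaining editors, × 7! ways for the hosts = 720 × 5040 = 3628800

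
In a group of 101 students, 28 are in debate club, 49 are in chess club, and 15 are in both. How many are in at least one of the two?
|A∪B| = |A| + |B| - |A∩B| = 28 + 49 - 15 = 62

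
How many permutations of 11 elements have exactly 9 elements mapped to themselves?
Choose the 9 fixed points C(11,9) = 55, derange the rest: !2 = Σ_{j=0}^{2} (-1)^j·2!/j! = 2 - 2 + 1 = 1. Product = 55 × 1 = 55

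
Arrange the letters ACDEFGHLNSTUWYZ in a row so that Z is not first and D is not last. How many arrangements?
By inclusion-exclusion: 15! - 2×(15-1)! + (15-2)! = 1307674368000 - 174356582400 + 6227020800 = 1139544806400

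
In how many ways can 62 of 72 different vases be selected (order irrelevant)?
C(72,62) = 72!/(62!×10!) = 536211932256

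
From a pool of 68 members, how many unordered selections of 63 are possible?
C(68,63) = 68!/(63!×5!) = 10424128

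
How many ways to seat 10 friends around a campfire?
Circular: fix one position, arrange the rest. (10-1)! = 362880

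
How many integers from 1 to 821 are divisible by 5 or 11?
⌊821/5⌋ + ⌊821/11⌋ - ⌊821/55⌋ = 164 + 74 - 14 = 224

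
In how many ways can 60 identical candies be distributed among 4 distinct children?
C(60+4-1, 4-1) = C(63, 3) = 39711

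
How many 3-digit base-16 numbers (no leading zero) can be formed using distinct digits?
First digit: 15 choices (nonzero). Then descending: 15 × 15 × 14 = 3150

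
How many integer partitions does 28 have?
Pentagonal recurrence p(n) = p(n-1) + p(n-2) - p(n-5) - p(n-7) + p(n-12) + p(n-15) - ... gives p(0..27) = 1, 1, 2, 3, 5, 7, 11, 15, 22, 30, 42, 56, 77, 101, 135, 176, 231, 297, 385, 490, 627, 792, 1002, 1255, 1575, 1958, 2436, 3010. p(28) = p(27) + p(26) - p(23) - p(21) + p(16) + p(13) - p(6) - p(2) = 3010 + 2436 - 1255 - 792 + 231 + 101 - 11 - 2 = 3718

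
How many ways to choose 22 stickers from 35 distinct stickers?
C(35,22) = 35!/(22!×13!) = 1476337800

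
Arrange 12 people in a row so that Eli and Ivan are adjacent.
Treat as block: (12-1)! × 2! = 39916800 × 2 = 79833600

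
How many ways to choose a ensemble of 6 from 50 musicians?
C(50,6) = 50!/(6!×44!) = 15890700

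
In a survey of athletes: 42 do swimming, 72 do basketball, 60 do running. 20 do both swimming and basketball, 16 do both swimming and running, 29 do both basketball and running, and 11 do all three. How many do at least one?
|A∪B∪C| = 42+72+60-20-16-29+11 = 120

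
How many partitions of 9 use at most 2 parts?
By conjugation, equals partitions of 9 into parts ≤ 2. Let r_j(i) = number of partitions of i into parts ≤ j, for i = 0..9. r_1(i) = 1 for all i; r_j(i) = r_{j-1}(i) + r_j(i-j). Rows j = 2..2: ≤2: 1 1 2 2 3 3 4 4 5 5. r_2(9) = 5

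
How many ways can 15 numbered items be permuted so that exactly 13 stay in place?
Choose the 13 fixed points C(15,13) = 105, derange the rest: !2 = Σ_{j=0}^{2} (-1)^j·2!/j! = 2 - 2 + 1 = 1. Product = 105 × 1 = 105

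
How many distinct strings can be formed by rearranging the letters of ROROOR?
6! / (3! × 3!) = 20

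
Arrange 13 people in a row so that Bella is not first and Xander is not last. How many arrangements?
By inclusion-exclusion: 13! - 2×(13-1)! + (13-2)! = 6227020800 - 958003200 + 39916800 = 5308934400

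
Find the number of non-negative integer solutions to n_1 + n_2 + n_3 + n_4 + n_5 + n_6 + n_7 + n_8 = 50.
C(50+8-1, 8-1) = C(57, 7) = 264385836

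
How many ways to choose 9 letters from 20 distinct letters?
C(20,9) = 20!/(9!×11!) = 167960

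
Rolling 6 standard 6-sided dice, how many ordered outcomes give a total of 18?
Coefficient of x^18 in (x + x² + ... + x^6)^6. By inclusion-exclusion on dice exceeding 6: Σ_j (-1)^j C(6,j)·C(18-1-6j, 5) = C(6,0)·C(17,5) - C(6,1)·C(11,5) + C(6,2)·C(5,5) = 1·6188 - 6·462 + 15·1 = 3431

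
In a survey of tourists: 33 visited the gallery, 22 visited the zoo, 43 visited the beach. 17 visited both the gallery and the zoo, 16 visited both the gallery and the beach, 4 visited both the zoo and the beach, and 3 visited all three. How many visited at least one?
|A∪B∪C| = 33+22+43-17-16-4+3 = 64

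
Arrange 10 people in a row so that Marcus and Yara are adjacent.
Treat as block: (10-1)! × 2! = 362880 × 2 = 725760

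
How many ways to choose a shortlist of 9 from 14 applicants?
C(14,9) = 14!/(9!×5!) = 2002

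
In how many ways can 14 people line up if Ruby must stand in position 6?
Fix one position: (14-1)! = 6227020800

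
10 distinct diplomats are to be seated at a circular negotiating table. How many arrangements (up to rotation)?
Circular: fix one position, arrange the rest. (10-1)! = 362880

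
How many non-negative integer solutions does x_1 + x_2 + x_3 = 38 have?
C(38+3-1, 3-1) = C(40, 2) = 780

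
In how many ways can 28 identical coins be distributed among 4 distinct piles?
C(28+4-1, 4-1) = C(31, 3) = 4495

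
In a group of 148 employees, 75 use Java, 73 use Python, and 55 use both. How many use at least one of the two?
|A∪B| = |A| + |B| - |A∩B| = 75 + 73 - 55 = 93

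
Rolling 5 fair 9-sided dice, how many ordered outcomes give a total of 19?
Coefficient of x^19 in (x + x² + ... + x^9)^5. By inclusion-exclusion on dice exceeding 9: Σ_j (-1)^j C(5,j)·C(19-1-9j, 4) = C(5,0)·C(18,4) - C(5,1)·C(9,4) = 1·3060 - 5·126 = 2430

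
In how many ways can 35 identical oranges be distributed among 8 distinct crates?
C(35+8-1, 8-1) = C(42, 7) = 26978328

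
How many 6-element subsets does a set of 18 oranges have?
C(18,6) = 18!/(6!×12!) = 18564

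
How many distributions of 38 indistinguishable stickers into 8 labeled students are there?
C(38+8-1, 8-1) = C(45, 7) = 45379620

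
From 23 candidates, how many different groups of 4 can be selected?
C(23,4) = 23!/(4!×19!) = 8855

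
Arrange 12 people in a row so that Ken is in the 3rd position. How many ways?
Fix one position: (12-1)! = 39916800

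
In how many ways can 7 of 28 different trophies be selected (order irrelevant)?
C(28,7) = 28!/(7!×21!) = 1184040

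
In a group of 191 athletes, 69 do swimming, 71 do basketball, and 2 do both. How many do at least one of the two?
|A∪B| = |A| + |B| - |A∩B| = 69 + 71 - 2 = 138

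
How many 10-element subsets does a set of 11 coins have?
C(11,10) = 11!/(10!×1!) = 11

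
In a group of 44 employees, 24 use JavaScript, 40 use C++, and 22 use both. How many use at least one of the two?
|A∪B| = |A| + |B| - |A∩B| = 24 + 40 - 22 = 42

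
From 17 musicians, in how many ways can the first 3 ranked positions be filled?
P(17,3) = 17!/(17-3)! = 4080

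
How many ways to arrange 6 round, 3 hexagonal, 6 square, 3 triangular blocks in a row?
18! / (6! × 3! × 6! × 3!) = 343062720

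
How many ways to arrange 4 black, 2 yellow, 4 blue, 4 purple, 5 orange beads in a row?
19! / (4! × 2! × 4! × 4! × 5!) = 36664828200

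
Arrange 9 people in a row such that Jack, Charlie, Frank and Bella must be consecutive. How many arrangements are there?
Treat the 4 as one block: (9-4+1)! × 4! = 720 × 24 = 17280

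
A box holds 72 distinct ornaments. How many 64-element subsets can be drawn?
C(72,64) = 72!/(64!×8!) = 11969016345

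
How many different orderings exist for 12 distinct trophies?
12! = 479001600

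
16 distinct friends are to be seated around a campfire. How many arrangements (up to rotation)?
Circular: fix one position, arrange the rest. (16-1)! = 1307674368000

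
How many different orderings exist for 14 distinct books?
14! = 87178291200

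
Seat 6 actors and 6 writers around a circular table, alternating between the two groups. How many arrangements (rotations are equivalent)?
Fix one of the actors: (6-1)! ways for the remaining actors, × 6! ways for the writers = 120 × 720 = 86400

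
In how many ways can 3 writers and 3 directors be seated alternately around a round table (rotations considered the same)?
Fix one of the writers: (3-1)! ways for the remaining writers, × 3! ways for the directors = 2 × 6 = 12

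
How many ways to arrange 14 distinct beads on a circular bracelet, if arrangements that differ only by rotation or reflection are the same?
(14-1)!/2 = 6227020800/2 = 3113510400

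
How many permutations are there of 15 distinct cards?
15! = 1307674368000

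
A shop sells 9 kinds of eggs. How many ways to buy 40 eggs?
C(40+9-1, 9-1) = C(48, 8) = 377348994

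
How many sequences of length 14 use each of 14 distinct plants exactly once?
14! = 87178291200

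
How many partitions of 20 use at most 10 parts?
By conjugation, equals partitions of 20 into parts ≤ 10. Let r_j(i) = number of partitions of i into parts ≤ j, for i = 0..20. r_1(i) = 1 for all i; r_j(i) = r_{j-1}(i) + r_j(i-j). Rows j = 2..10: ≤2: 1 1 2 2 3 3 4 4 5 5 6 6 7 7 8 8 9 9 10 10 11; ≤3: 1 1 2 3 4 5 7 8 10 12 14 16 19 21 24 27 30 33 37 40 44; ≤4: 1 1 2 3 5 6 9 11 15 18 23 27 34 39 47 54 64 72 84 94 108; ≤5: 1 1 2 3 5 7 10 13 18 23 30 37 47 57 70 84 101 119 141 164 192; ≤6: 1 1 2 3 5 7 11 14 20 26 35 44 58 71 90 110 136 163 199 235 282; ≤7: 1 1 2 3 5 7 11 15 21 28 38 49 65 82 105 131 164 201 248 300 364; ≤8: 1 1 2 3 5 7 11 15 22 29 40 52 70 89 116 146 186 230 288 352 434; ≤9: 1 1 2 3 5 7 11 15 22 30 41 54 73 94 123 157 201 252 318 393 488; ≤10: 1 1 2 3 5 7 11 15 22 30 42 55 75 97 128 164 212 267 340 423 530. r_10(20) = 530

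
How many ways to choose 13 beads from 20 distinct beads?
C(20,13) = 20!/(13!×7!) = 77520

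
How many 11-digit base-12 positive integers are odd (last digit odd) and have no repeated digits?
Last∈{1,3,5,7,9,11}. Last=0: 0. Last nonzero: 6×10×P(10,9) = 217728000. Total = 217728000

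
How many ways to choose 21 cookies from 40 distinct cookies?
C(40,21) = 40!/(21!×19!) = 131282408400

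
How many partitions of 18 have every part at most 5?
Let r_j(i) = number of partitions of i into parts ≤ j, for i = 0..18. r_1(i) = 1 for all i; r_j(i) = r_{j-1}(i) + r_j(i-j). Rows j = 2..5: ≤2: 1 1 2 2 3 3 4 4 5 5 6 6 7 7 8 8 9 9 10; ≤3: 1 1 2 3 4 5 7 8 10 12 14 16 19 21 24 27 30 33 37; ≤4: 1 1 2 3 5 6 9 11 15 18 23 27 34 39 47 54 64 72 84; ≤5: 1 1 2 3 5 7 10 13 18 23 30 37 47 57 70 84 101 119 141. r_5(18) = 141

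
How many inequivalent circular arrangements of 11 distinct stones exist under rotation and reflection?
(11-1)!/2 = 3628800/2 = 1814400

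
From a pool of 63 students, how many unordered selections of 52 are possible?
C(63,52) = 63!/(52!×11!) = 615790256823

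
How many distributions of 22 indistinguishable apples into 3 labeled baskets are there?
C(22+3-1, 3-1) = C(24, 2) = 276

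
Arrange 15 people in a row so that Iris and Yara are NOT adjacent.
Total - adjacent = 15! - (15-1)!×2 = 1307674368000 - 174356582400 = 1133317785600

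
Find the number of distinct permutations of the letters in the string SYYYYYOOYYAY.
12! / (1! × 8! × 2! × 1!) = 5940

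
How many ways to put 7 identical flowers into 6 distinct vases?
C(7+6-1, 6-1) = C(12, 5) = 792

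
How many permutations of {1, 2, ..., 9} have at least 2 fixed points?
Exactly j fixed points: C(9,j)·!(9-j); sum over j ≥ 2 (derangement numbers via !m = (m-1)·(!(m-1) + !(m-2)): !0..!7 = 1, 0, 1, 2, 9, 44, 265, 1854). Σ_{j=2}^{9} C(9,j)·!(9-j) = C(9,2)·!7 + C(9,3)·!6 + C(9,4)·!5 + C(9,5)·!4 + C(9,6)·!3 + C(9,7)·!2 + C(9,8)·!1 + C(9,9)·!0 = 36·1854 + 84·265 + 126·44 + 126·9 + 84·2 + 36·1 + 9·0 + 1·1 = 95887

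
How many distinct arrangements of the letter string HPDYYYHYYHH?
11! / (5! × 4! × 1! × 1!) = 13860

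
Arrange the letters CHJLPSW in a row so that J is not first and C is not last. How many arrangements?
By inclusion-exclusion: 7! - 2×(7-1)! + (7-2)! = 5040 - 1440 + 120 = 3720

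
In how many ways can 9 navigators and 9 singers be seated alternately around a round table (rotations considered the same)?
Fix one of the navigators: (9-1)! ways for the remaining navigators, × 9! ways for the singers = 40320 × 362880 = 14631321600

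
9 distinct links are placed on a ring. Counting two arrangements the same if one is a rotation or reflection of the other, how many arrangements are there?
(9-1)!/2 = 40320/2 = 20160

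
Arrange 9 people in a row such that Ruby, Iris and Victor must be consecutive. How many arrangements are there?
Treat the 3 as one block: (9-3+1)! × 3! = 5040 × 6 = 30240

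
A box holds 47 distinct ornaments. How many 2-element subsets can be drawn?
C(47,2) = 47!/(2!×45!) = 1081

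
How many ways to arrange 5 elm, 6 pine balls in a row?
11! / (5! × 6!) = 462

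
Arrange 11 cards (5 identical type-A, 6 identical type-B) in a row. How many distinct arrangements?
11! / (5! × 6!) = 462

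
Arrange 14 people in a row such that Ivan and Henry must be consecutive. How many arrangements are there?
Treat the 2 as one block: (14-2+1)! × 2! = 6227020800 × 2 = 12454041600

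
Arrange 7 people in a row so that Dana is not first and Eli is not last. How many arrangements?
By inclusion-exclusion: 7! - 2×(7-1)! + (7-2)! = 5040 - 1440 + 120 = 3720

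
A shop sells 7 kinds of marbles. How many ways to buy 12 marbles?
C(12+7-1, 7-1) = C(18, 6) = 18564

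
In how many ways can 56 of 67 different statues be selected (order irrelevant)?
C(67,56) = 67!/(56!×11!) = 1285063345176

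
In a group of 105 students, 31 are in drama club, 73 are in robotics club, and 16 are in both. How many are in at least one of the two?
|A∪B| = |A| + |B| - |A∩B| = 31 + 73 - 16 = 88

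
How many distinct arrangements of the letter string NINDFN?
6! / (1! × 3! × 1! × 1!) = 120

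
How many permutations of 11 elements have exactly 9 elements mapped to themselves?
Choose the 9 fixed points C(11,9) = 55, derange the rest: !2 = Σ_{j=0}^{2} (-1)^j·2!/j! = 2 - 2 + 1 = 1. Product = 55 × 1 = 55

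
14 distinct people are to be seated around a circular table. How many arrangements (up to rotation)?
Circular: fix one position, arrange the rest. (14-1)! = 6227020800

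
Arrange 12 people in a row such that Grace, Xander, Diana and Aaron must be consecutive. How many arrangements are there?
Treat the 4 as one block: (12-4+1)! × 4! = 362880 × 24 = 8709120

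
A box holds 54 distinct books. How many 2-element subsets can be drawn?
C(54,2) = 54!/(2!×52!) = 1431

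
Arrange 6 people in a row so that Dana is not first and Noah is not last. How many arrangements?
By inclusion-exclusion: 6! - 2×(6-1)! + (6-2)! = 720 - 240 + 24 = 504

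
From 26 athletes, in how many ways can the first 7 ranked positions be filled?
P(26,7) = 26!/(26-7)! = 3315312000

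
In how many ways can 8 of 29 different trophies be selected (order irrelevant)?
C(29,8) = 29!/(8!×21!) = 4292145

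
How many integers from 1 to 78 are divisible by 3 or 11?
⌊78/3⌋ + ⌊78/11⌋ - ⌊78/33⌋ = 26 + 7 - 2 = 31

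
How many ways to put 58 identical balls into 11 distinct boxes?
C(58+11-1, 11-1) = C(68, 10) = 290752384208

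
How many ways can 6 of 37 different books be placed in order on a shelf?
P(37,6) = 37!/(37-6)! = 1673844480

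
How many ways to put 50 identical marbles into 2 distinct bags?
C(50+2-1, 2-1) = C(51, 1) = 51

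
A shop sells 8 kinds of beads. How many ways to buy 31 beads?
C(31+8-1, 8-1) = C(38, 7) = 12620256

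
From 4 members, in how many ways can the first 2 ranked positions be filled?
P(4,2) = 4!/(4-2)! = 12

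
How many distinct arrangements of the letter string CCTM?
4! / (1! × 1! × 2!) = 12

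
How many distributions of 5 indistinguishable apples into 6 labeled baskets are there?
C(5+6-1, 6-1) = C(10, 5) = 252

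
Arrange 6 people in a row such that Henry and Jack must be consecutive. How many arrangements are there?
Treat the 2 as one block: (6-2+1)! × 2! = 120 × 2 = 240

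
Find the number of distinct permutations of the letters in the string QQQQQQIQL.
9! / (7! × 1! × 1!) = 72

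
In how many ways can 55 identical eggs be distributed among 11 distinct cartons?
C(55+11-1, 11-1) = C(65, 10) = 179013799328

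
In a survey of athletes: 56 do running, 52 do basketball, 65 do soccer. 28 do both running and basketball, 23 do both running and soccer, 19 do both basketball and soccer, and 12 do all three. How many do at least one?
|A∪B∪C| = 56+52+65-28-23-19+12 = 115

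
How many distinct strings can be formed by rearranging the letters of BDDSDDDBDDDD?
12! / (9! × 1! × 2!) = 660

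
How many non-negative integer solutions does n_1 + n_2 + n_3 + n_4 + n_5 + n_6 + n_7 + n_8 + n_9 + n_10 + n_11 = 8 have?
C(8+11-1, 11-1) = C(18, 10) = 43758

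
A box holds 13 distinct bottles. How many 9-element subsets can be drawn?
C(13,9) = 13!/(9!×4!) = 715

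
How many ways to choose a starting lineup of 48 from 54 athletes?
C(54,48) = 54!/(48!×6!) = 25827165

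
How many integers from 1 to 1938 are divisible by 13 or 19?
⌊1938/13⌋ + ⌊1938/19⌋ - ⌊1938/247⌋ = 149 + 102 - 7 = 244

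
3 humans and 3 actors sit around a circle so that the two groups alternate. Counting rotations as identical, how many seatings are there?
Fix one of the humans: (3-1)! ways for the remaining humans, × 3! ways for the actors = 2 × 6 = 12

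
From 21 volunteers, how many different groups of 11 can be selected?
C(21,11) = 21!/(11!×10!) = 352716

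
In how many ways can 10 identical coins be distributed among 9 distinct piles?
C(10+9-1, 9-1) = C(18, 8) = 43758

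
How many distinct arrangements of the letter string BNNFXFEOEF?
10! / (1! × 2! × 1! × 3! × 1! × 2!) = 151200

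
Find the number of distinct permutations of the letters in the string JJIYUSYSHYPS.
12! / (1! × 1! × 2! × 1! × 3! × 1! × 3!) = 6652800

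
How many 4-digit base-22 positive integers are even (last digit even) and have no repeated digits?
Last∈{0,2,4,6,8,10,12,14,16,18,20}. Last=0: 7980. Last nonzero: 10×20×P(20,2) = 76000. Total = 83980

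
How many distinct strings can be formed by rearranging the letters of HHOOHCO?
7! / (3! × 3! × 1!) = 140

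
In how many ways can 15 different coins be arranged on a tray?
15! = 1307674368000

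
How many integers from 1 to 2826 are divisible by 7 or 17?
⌊2826/7⌋ + ⌊2826/17⌋ - ⌊2826/119⌋ = 403 + 166 - 23 = 546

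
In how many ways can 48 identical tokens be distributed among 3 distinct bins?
C(48+3-1, 3-1) = C(50, 2) = 1225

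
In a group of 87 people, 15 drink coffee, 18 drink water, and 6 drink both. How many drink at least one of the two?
|A∪B| = |A| + |B| - |A∩B| = 15 + 18 - 6 = 27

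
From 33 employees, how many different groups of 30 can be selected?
C(33,30) = 33!/(30!×3!) = 5456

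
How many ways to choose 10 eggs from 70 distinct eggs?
C(70,10) = 70!/(10!×60!) = 396704524216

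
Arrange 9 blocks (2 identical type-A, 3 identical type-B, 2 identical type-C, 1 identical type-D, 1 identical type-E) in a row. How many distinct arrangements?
9! / (2! × 3! × 2! × 1! × 1!) = 15120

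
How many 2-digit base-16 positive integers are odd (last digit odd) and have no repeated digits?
Last∈{1,3,5,7,9,11,13,15}. Last=0: 0. Last nonzero: 8×14×P(14,0) = 112. Total = 112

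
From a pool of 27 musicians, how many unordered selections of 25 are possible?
C(27,25) = 27!/(25!×2!) = 351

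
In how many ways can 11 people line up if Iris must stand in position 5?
Fix one position: (11-1)! = 3628800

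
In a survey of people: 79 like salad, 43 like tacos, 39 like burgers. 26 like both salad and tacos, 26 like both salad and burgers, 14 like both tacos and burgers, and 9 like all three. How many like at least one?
|A∪B∪C| = 79+43+39-26-26-14+9 = 104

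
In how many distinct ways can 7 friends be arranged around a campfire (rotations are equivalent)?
Circular: fix one position, arrange the rest. (7-1)! = 720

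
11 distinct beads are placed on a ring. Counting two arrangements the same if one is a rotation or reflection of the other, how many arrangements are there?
(11-1)!/2 = 3628800/2 = 1814400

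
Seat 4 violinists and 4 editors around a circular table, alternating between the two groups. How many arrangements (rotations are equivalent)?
Fix one of the violinists: (4-1)! ways for the remaining violinists, × 4! ways for the editors = 6 × 24 = 144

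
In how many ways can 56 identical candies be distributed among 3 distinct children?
C(56+3-1, 3-1) = C(58, 2) = 1653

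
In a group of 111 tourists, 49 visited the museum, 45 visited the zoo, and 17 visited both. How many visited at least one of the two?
|A∪B| = |A| + |B| - |A∩B| = 49 + 45 - 17 = 77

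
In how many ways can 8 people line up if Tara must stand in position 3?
Fix one position: (8-1)! = 5040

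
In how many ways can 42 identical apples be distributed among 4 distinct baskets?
C(42+4-1, 4-1) = C(45, 3) = 14190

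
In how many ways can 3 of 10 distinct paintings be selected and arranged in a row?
P(10,3) = 10!/(10-3)! = 720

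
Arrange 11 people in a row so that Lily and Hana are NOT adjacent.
Total - adjacent = 11! - (11-1)!×2 = 39916800 - 7257600 = 32659200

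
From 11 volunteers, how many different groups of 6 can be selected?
C(11,6) = 11!/(6!×5!) = 462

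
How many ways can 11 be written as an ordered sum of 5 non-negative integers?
C(11+5-1, 5-1) = C(15, 4) = 1365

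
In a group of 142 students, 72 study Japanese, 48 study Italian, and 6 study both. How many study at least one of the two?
|A∪B| = |A| + |B| - |A∩B| = 72 + 48 - 6 = 114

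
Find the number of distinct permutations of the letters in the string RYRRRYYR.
8! / (5! × 3!) = 56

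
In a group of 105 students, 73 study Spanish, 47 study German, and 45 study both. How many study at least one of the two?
|A∪B| = |A| + |B| - |A∩B| = 73 + 47 - 45 = 75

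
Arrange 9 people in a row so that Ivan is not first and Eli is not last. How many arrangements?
By inclusion-exclusion: 9! - 2×(9-1)! + (9-2)! = 362880 - 80640 + 5040 = 287280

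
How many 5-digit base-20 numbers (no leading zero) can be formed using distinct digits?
First digit: 19 choices (nonzero). Then descending: 19 × 19 × 18 × 17 × 16 = 1767456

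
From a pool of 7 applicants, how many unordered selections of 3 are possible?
C(7,3) = 7!/(3!×4!) = 35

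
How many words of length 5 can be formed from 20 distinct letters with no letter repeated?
P(20,5) = 20!/(20-5)! = 1860480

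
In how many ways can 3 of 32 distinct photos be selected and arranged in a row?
P(32,3) = 32!/(32-3)! = 29760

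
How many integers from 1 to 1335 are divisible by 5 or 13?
⌊1335/5⌋ + ⌊1335/13⌋ - ⌊1335/65⌋ = 267 + 102 - 20 = 349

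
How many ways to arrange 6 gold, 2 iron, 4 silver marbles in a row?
12! / (6! × 2! × 4!) = 13860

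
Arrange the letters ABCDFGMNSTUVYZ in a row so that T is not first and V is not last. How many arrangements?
By inclusion-exclusion: 14! - 2×(14-1)! + (14-2)! = 87178291200 - 12454041600 + 479001600 = 75203251200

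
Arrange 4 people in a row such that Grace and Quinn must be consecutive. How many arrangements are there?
Treat the 2 as one block: (4-2+1)! × 2! = 6 × 2 = 12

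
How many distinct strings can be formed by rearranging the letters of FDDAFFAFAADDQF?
14! / (4! × 4! × 1! × 5!) = 1261260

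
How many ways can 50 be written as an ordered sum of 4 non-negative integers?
C(50+4-1, 4-1) = C(53, 3) = 23426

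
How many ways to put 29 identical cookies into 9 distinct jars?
C(29+9-1, 9-1) = C(37, 8) = 38608020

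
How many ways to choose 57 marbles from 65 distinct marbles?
C(65,57) = 65!/(57!×8!) = 5047381560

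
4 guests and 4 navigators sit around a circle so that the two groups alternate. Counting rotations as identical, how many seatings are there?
Fix one of the guests: (4-1)! ways for the remaining guests, × 4! ways for the navigators = 6 × 24 = 144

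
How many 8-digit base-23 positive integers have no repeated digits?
First digit: 22 choices (nonzero). Then descending: 22 × 22 × 21 × 20 × 19 × 18 × 17 × 16 = 18909918720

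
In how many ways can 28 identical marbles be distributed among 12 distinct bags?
C(28+12-1, 12-1) = C(39, 11) = 1676056044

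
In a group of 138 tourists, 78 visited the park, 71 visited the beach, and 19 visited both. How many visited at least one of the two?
|A∪B| = |A| + |B| - |A∩B| = 78 + 71 - 19 = 130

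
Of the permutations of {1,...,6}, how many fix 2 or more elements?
Exactly j fixed points: C(6,j)·!(6-j); sum over j ≥ 2 (derangement numbers via !m = (m-1)·(!(m-1) + !(m-2)): !0..!4 = 1, 0, 1, 2, 9). Σ_{j=2}^{6} C(6,j)·!(6-j) = C(6,2)·!4 + C(6,3)·!3 + C(6,4)·!2 + C(6,5)·!1 + C(6,6)·!0 = 15·9 + 20·2 + 15·1 + 6·0 + 1·1 = 191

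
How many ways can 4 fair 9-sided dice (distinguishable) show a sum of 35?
Coefficient of x^35 in (x + x² + ... + x^9)^4. By inclusion-exclusion on dice exceeding 9: Σ_j (-1)^j C(4,j)·C(35-1-9j, 3) = C(4,0)·C(34,3) - C(4,1)·C(25,3) + C(4,2)·C(16,3) - C(4,3)·C(7,3) = 1·5984 - 4·2300 + 6·560 - 4·35 = 4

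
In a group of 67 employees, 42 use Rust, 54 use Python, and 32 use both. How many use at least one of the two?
|A∪B| = |A| + |B| - |A∩B| = 42 + 54 - 32 = 64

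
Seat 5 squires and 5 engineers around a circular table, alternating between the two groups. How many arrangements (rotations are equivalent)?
Fix one of the squires: (5-1)! ways for the remaining squires, × 5! ways for the engineers = 24 × 120 = 2880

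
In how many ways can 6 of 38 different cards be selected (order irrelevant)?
C(38,6) = 38!/(6!×32!) = 2760681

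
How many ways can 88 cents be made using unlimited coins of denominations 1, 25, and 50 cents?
Coefficient of x^88 in 1/(1-x^1) · 1/(1-x^25) · 1/(1-x^50). Case on j = number of 50-cent coins (j = 0..1); remainder r = 88 - 50j is made from {1,25} in ⌊r/25⌋+1 ways. r = 88, 38 → 4 + 2 = 6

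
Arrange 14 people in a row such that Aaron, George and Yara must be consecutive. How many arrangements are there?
Treat the 3 as one block: (14-3+1)! × 3! = 479001600 × 6 = 2874009600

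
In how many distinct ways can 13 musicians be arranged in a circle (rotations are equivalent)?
Circular: fix one position, arrange the rest. (13-1)! = 479001600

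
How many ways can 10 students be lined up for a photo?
10! = 3628800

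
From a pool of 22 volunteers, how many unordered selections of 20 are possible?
C(22,20) = 22!/(20!×2!) = 231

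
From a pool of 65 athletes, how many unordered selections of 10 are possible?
C(65,10) = 65!/(10!×55!) = 179013799328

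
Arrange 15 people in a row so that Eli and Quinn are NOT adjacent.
Total - adjacent = 15! - (15-1)!×2 = 1307674368000 - 174356582400 = 1133317785600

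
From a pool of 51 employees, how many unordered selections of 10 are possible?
C(51,10) = 51!/(10!×41!) = 12777711870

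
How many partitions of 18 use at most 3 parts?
By conjugation, equals partitions of 18 into parts ≤ 3. Let r_j(i) = number of partitions of i into parts ≤ j, for i = 0..18. r_1(i) = 1 for all i; r_j(i) = r_{j-1}(i) + r_j(i-j). Rows j = 2..3: ≤2: 1 1 2 2 3 3 4 4 5 5 6 6 7 7 8 8 9 9 10; ≤3: 1 1 2 3 4 5 7 8 10 12 14 16 19 21 24 27 30 33 37. r_3(18) = 37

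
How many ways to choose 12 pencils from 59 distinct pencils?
C(59,12) = 59!/(12!×47!) = 1119487075980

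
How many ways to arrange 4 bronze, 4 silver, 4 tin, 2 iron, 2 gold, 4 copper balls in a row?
20! / (4! × 4! × 4! × 2! × 2! × 4!) = 1833241410000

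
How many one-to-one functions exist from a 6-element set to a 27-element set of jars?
P(27,6) = 27!/(27-6)! = 213127200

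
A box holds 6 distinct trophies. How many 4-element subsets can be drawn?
C(6,4) = 6!/(4!×2!) = 15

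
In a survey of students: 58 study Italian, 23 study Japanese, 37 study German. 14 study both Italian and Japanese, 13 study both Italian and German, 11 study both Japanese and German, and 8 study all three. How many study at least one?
|A∪B∪C| = 58+23+37-14-13-11+8 = 88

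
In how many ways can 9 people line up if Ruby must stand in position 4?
Fix one position: (9-1)! = 40320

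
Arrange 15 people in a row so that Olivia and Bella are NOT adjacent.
Total - adjacent = 15! - (15-1)!×2 = 1307674368000 - 174356582400 = 1133317785600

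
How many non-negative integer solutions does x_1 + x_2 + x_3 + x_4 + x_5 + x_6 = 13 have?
C(13+6-1, 6-1) = C(18, 5) = 8568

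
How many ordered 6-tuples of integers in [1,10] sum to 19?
Coefficient of x^19 in (x + x² + ... + x^10)^6. By inclusion-exclusion on dice exceeding 10: Σ_j (-1)^j C(6,j)·C(19-1-10j, 5) = C(6,0)·C(18,5) - C(6,1)·C(8,5) = 1·8568 - 6·56 = 8232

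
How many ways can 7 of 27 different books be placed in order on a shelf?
P(27,7) = 27!/(27-7)! = 4475671200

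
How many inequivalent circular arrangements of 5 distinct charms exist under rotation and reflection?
(5-1)!/2 = 24/2 = 12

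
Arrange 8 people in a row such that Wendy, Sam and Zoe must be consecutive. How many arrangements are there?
Treat the 3 as one block: (8-3+1)! × 3! = 720 × 6 = 4320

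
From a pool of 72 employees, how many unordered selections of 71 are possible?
C(72,71) = 72!/(71!×1!) = 72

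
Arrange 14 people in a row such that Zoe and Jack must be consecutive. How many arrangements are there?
Treat the 2 as one block: (14-2+1)! × 2! = 6227020800 × 2 = 12454041600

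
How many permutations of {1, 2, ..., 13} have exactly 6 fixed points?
Choose the 6 fixed points C(13,6) = 1716, derange the rest: !7 = Σ_{j=0}^{7} (-1)^j·7!/j! = 5040 - 5040 + 2520 - 840 + 210 - 42 + 7 - 1 = 1854. Product = 1716 × 1854 = 3181464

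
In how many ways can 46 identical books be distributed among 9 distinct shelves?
C(46+9-1, 9-1) = C(54, 8) = 1040465790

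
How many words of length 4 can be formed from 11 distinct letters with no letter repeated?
P(11,4) = 11!/(11-4)! = 7920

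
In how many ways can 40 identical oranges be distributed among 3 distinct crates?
C(40+3-1, 3-1) = C(42, 2) = 861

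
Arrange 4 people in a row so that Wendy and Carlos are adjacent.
Treat as block: (4-1)! × 2! = 6 × 2 = 12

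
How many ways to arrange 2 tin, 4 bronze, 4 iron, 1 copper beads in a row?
11! / (2! × 4! × 4! × 1!) = 34650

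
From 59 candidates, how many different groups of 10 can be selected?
C(59,10) = 59!/(10!×49!) = 62828356305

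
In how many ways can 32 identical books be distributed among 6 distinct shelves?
C(32+6-1, 6-1) = C(37, 5) = 435897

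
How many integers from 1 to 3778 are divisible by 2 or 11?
⌊3778/2⌋ + ⌊3778/11⌋ - ⌊3778/22⌋ = 1889 + 343 - 171 = 2061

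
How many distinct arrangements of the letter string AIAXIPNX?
8! / (2! × 1! × 2! × 1! × 2!) = 5040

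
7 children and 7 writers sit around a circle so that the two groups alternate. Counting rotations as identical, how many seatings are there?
Fix one of the children: (7-1)! ways for the remaining children, × 7! ways for the writers = 720 × 5040 = 3628800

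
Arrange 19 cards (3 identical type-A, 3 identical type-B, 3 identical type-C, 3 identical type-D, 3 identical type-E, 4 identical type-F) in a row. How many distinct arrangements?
19! / (3! × 3! × 3! × 3! × 3! × 4!) = 651819168000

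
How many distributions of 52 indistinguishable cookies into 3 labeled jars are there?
C(52+3-1, 3-1) = C(54, 2) = 1431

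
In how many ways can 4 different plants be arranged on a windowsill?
4! = 24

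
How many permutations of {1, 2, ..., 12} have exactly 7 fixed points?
Choose the 7 fixed points C(12,7) = 792, derange the rest: !5 = Σ_{j=0}^{5} (-1)^j·5!/j! = 120 - 120 + 60 - 20 + 5 - 1 = 44. Product = 792 × 44 = 34848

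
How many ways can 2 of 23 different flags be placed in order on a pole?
P(23,2) = 23!/(23-2)! = 506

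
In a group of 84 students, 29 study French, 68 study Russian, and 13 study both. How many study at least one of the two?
|A∪B| = |A| + |B| - |A∩B| = 29 + 68 - 13 = 84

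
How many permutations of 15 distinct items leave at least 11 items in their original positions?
Exactly j fixed points: C(15,j)·!(15-j); sum over j ≥ 11 (derangement numbers via !m = (m-1)·(!(m-1) + !(m-2)): !0..!4 = 1, 0, 1, 2, 9). Σ_{j=11}^{15} C(15,j)·!(15-j) = C(15,11)·!4 + C(15,12)·!3 + C(15,13)·!2 + C(15,14)·!1 + C(15,15)·!0 = 1365·9 + 455·2 + 105·1 + 15·0 + 1·1 = 13301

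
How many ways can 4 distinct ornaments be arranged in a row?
4! = 24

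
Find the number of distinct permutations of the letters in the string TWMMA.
5! / (1! × 1! × 2! × 1!) = 60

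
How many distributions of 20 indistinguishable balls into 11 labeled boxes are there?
C(20+11-1, 11-1) = C(30, 10) = 30045015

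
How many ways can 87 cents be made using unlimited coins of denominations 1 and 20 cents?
Coefficient of x^87 in 1/(1-x^1) · 1/(1-x^20). Use j coins of 20 for j = 0..⌊87/20⌋ = 4, the rest in 1s: 4 + 1 = 5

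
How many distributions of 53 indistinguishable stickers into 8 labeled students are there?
C(53+8-1, 8-1) = C(60, 7) = 386206920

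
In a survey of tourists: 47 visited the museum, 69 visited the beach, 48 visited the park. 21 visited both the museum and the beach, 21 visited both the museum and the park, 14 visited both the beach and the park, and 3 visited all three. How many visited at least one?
|A∪B∪C| = 47+69+48-21-21-14+3 = 111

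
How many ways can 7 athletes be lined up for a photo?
7! = 5040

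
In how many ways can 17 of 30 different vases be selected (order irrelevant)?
C(30,17) = 30!/(17!×13!) = 119759850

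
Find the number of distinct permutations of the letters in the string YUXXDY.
6! / (2! × 2! × 1! × 1!) = 180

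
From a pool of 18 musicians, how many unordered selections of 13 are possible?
C(18,13) = 18!/(13!×5!) = 8568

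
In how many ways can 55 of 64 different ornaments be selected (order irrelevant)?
C(64,55) = 64!/(55!×9!) = 27540584512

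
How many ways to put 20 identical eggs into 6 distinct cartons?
C(20+6-1, 6-1) = C(25, 5) = 53130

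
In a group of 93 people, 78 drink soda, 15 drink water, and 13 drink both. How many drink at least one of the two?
|A∪B| = |A| + |B| - |A∩B| = 78 + 15 - 13 = 80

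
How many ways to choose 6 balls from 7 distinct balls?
C(7,6) = 7!/(6!×1!) = 7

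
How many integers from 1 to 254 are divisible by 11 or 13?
⌊254/11⌋ + ⌊254/13⌋ - ⌊254/143⌋ = 23 + 19 - 1 = 41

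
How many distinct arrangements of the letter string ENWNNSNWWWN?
11! / (1! × 5! × 1! × 4!) = 13860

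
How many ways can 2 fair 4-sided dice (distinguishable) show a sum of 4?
Coefficient of x^4 in (x + x² + ... + x^4)^2. By inclusion-exclusion on dice exceeding 4: Σ_j (-1)^j C(2,j)·C(4-1-4j, 1) = C(2,0)·C(3,1) = 1·3 = 3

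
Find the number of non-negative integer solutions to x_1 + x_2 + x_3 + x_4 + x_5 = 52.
C(52+5-1, 5-1) = C(56, 4) = 367290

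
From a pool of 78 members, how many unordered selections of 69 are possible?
C(78,69) = 78!/(69!×9!) = 182364632450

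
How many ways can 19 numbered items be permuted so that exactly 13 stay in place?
Choose the 13 fixed points C(19,13) = 27132, derange the rest: !6 = Σ_{j=0}^{6} (-1)^j·6!/j! = 720 - 720 + 360 - 120 + 30 - 6 + 1 = 265. Product = 27132 × 265 = 7189980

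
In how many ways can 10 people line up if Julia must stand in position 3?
Fix one position: (10-1)! = 362880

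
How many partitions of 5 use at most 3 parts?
By conjugation, equals partitions of 5 into parts ≤ 3. Let r_j(i) = number of partitions of i into parts ≤ j, for i = 0..5. r_1(i) = 1 for all i; r_j(i) = r_{j-1}(i) + r_j(i-j). Rows j = 2..3: ≤2: 1 1 2 2 3 3; ≤3: 1 1 2 3 4 5. r_3(5) = 5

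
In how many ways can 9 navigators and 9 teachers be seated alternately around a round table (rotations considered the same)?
Fix one of the navigators: (9-1)! ways for the remaining navigators, × 9! ways for the teachers = 40320 × 362880 = 14631321600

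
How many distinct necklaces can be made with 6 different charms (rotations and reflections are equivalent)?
(6-1)!/2 = 120/2 = 60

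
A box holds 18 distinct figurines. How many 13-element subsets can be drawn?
C(18,13) = 18!/(13!×5!) = 8568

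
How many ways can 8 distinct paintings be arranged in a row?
8! = 40320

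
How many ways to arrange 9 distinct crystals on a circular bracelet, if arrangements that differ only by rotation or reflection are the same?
(9-1)!/2 = 40320/2 = 20160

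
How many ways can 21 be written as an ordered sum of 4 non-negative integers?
C(21+4-1, 4-1) = C(24, 3) = 2024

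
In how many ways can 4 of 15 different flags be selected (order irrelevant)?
C(15,4) = 15!/(4!×11!) = 1365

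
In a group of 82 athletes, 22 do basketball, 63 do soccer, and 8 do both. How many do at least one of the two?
|A∪B| = |A| + |B| - |A∩B| = 22 + 63 - 8 = 77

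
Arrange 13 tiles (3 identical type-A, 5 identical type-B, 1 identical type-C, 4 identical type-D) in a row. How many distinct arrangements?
13! / (3! × 5! × 1! × 4!) = 360360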